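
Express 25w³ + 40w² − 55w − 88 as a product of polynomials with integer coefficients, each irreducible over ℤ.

(5w + 8)(5w² − 11)

Group as (25w³ − 55w) + (40w² − 88) = 5w(5w² − 11) + 8(5w² − 11).
Both groups share the factor (5w² − 11).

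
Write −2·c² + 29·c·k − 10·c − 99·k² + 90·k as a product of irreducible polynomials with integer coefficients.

Group: −c·(2·c − 11·k + 10) + 9·k·(2·c − 11·k + 10); both groups contain (2·c − 11·k + 10).

−(2·c − 11·k + 10)·(c − 9·k)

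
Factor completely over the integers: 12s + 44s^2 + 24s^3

Pull out the common factor 4s, then factor the remaining trinomial.

4s(2s + 3)(3s + 1)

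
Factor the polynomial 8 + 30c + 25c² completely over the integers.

Need a pair with product 25·8 = 200 and sum 30: that's 20 and 10.
Split the middle term: 25c² + 20c + 10c + 8 = 5c(5c + 4) + 2(5c + 4).

(5c + 2)(5c + 4)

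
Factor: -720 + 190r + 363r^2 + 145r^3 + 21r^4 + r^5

By the rational root theorem, r = 1 is a root, so (r - 1) is a factor; dividing leaves r^4 + 22r^3 + 167r^2 + 530r + 720.
Continuing, r = -8 is a root, so (r + 8) divides it; the quotient is r^3 + 14r^2 + 55r + 90.
Continuing, r = -9 is a root, so (r + 9) divides it; the quotient is r^2 + 5r + 10.
The quadratic r^2 + 5r + 10 has discriminant -15 < 0 and is irreducible over ℤ.

(r + 8)(r + 9)(r - 1)(r^2 + 5r + 10)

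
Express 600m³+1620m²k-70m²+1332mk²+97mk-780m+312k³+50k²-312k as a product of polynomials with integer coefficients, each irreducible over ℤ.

(12m+12k+13)(10m+13k-12)(5m+2k)

Group: 10m(60m²+84mk+65m+24k²+26k) + (13k-12)(60m²+84mk+65m+24k²+26k); both groups contain (60m²+84mk+65m+24k²+26k), so (10m+13k-12) is a factor with cofactor 60m²+84mk+65m+24k²+26k.
The cofactor groups again: 60m²+84mk+65m+24k²+26k = 12m(5m+2k) + (12k+13)(5m+2k); both groups contain (5m+2k), giving (12m+12k+13)(5m+2k).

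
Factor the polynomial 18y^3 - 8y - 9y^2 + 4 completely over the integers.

(2y - 1)(3y + 2)(3y - 2)

By the rational root theorem, y = -2/3 is a root, so (3y + 2) divides it; the quotient is 6y^2 - 7y + 2.
The remaining quadratic factors as (2y - 1)(3y - 2).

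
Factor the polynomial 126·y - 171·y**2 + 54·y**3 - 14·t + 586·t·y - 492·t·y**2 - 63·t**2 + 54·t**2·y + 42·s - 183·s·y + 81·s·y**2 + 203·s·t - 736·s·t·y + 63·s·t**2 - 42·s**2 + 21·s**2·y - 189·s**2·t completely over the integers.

-(3·s - t + 9·y)·(7·s + 6·y - 7)·(9·t - y + 2)

Group: 9·t·(-21·s**2 + 7·s·t - 81·s·y + 21·s + 6·t·y - 7·t - 54·y**2 + 63·y) + (-y + 2)·(-21·s**2 + 7·s·t - 81·s·y + 21·s + 6·t·y - 7·t - 54·y**2 + 63·y); both groups contain (-21·s**2 + 7·s·t - 81·s·y + 21·s + 6·t·y - 7·t - 54·y**2 + 63·y), so (9·t - y + 2) is a factor with cofactor -21·s**2 + 7·s·t - 81·s·y + 21·s + 6·t·y - 7·t - 54·y**2 + 63·y.
The cofactor groups again: -21·s**2 + 7·s·t - 81·s·y + 21·s + 6·t·y - 7·t - 54·y**2 + 63·y = -7·s·(3·s - t + 9·y) + (-6·y + 7)·(3·s - t + 9·y); both groups contain (3·s - t + 9·y), giving -(7·s + 6·y - 7)·(3·s - t + 9·y).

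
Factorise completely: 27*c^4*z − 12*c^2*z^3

Every term has a factor of 3*c^2*z. Then 9*c^2 − 4*z^2 = (3*c)² − (2*z)².

3*c^2*z*(3*c + 2*z)*(3*c − 2*z)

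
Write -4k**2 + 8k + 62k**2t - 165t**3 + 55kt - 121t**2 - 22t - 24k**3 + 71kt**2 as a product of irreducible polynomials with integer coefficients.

-(2k - 3t - 1)(3k + 5t + 2)(4k - 11t)

Group: 4k(-6k**2 - kt - k + 15t**2 + 11t + 2) - 11t(-6k**2 - kt - k + 15t**2 + 11t + 2); both groups contain (-6k**2 - kt - k + 15t**2 + 11t + 2), so (4k - 11t) is a factor with cofactor -6k**2 - kt - k + 15t**2 + 11t + 2.
The cofactor groups again: -6k**2 - kt - k + 15t**2 + 11t + 2 = -2k(3k + 5t + 2) + (3t + 1)(3k + 5t + 2); both groups contain (3k + 5t + 2), giving -(2k - 3t - 1)(3k + 5t + 2).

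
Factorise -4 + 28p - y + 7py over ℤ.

Group as (7py + 28p) + (-y - 4) = 7p(y + 4) - (y + 4).
Both groups share the factor (y + 4).

(7p - 1)(y + 4)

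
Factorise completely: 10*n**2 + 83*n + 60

(2*n + 15)*(5*n + 4)

Need a pair with product 10·60 = 600 and sum 83: that's 75 and 8.
Split the middle term: 10*n**2 + 75*n + 8*n + 60 = 5*n*(2*n + 15) + 4*(2*n + 15).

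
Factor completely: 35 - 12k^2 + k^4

Substitute u = k^2 to get a quadratic in u, then factor.
k^2 - 7 is irreducible over ℤ (7 is not a perfect square).
k^2 - 5 is irreducible over ℤ (5 is not a perfect square).

(k^2 - 5)(k^2 - 7)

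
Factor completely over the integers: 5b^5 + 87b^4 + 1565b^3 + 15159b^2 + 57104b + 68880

(5b + 12)(b + 4)(b + 7)(b^2 + 4b + 205)

Among the possible rational roots, b = −4 is a root, so (b + 4) is a factor; dividing leaves 5b^4 + 67b^3 + 1297b^2 + 9971b + 17220.
Next, b = −7 is a root, giving the factor (b + 7) and quotient 5b^3 + 32b^2 + 1073b + 2460.
Continuing, b = −12/5 is a root, so (5b + 12) divides it; the quotient is b^2 + 4b + 205.
The quadratic b^2 + 4b + 205 has discriminant −804 < 0 and is irreducible over ℤ.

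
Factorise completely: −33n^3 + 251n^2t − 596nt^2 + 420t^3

−(11n − 14t)(3n − 10t)(n − 3t)

Group: 11n(−3n^2 + 19nt − 30t^2) − 14t(−3n^2 + 19nt − 30t^2); both groups contain (−3n^2 + 19nt − 30t^2), so (11n − 14t) is a factor with cofactor −3n^2 + 19nt − 30t^2.
The cofactor groups again: −3n^2 + 19nt − 30t^2 = −n(3n − 10t) + 3t(3n − 10t); both groups contain (3n − 10t), giving −(n − 3t)(3n − 10t).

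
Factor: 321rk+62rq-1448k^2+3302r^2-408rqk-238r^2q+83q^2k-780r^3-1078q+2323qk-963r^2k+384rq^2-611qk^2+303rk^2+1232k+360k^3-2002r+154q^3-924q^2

Group: 4r(-195r^2+38rq+3rk+143r+77q^2-151qk+77q+72k^2-88k) + (2q+5k-14)(-195r^2+38rq+3rk+143r+77q^2-151qk+77q+72k^2-88k); both groups contain (-195r^2+38rq+3rk+143r+77q^2-151qk+77q+72k^2-88k), so (4r+2q+5k-14) is a factor with cofactor -195r^2+38rq+3rk+143r+77q^2-151qk+77q+72k^2-88k.
The cofactor groups again: -195r^2+38rq+3rk+143r+77q^2-151qk+77q+72k^2-88k = -13r(15r-11q+9k-11) + (-7q+8k)(15r-11q+9k-11); both groups contain (15r-11q+9k-11), giving -(13r+7q-8k)(15r-11q+9k-11).

-(13r+7q-8k)(4r+2q+5k-14)(15r-11q+9k-11)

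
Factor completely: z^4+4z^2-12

Substitute u = z^2 to get a quadratic in u, then factor.
z^2+6 is irreducible over ℤ (always positive, so no real roots).
z^2-2 is irreducible over ℤ (2 is not a perfect square).

(z^2+6)(z^2-2)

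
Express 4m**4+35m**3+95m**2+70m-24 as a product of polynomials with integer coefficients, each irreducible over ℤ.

(4m-1)(m+2)(m+3)(m+4)

Trying the rational-root candidates, m = -2 is a root, so (m+2) divides it; the quotient is 4m**3+27m**2+41m-12.
Then m = 1/4 is a root, so (4m-1) is a factor; dividing leaves m**2+7m+12.
The remaining quadratic factors as (m+4)(m+3).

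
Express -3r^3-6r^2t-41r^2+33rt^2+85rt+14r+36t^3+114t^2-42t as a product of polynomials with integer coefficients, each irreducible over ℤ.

-(3r+3t-1)(r+4t+14)(r-3t)

Group: 3r(-r^2-rt-14r+12t^2+42t) + (3t-1)(-r^2-rt-14r+12t^2+42t); both groups contain (-r^2-rt-14r+12t^2+42t), so (3r+3t-1) is a factor with cofactor -r^2-rt-14r+12t^2+42t.
The cofactor groups again: -r^2-rt-14r+12t^2+42t = -r(r-3t) + (-4t-14)(r-3t); both groups contain (r-3t), giving -(r+4t+14)(r-3t).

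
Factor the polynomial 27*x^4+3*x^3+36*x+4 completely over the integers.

(9*x+1)*(3*x^3+4)

Group as (27*x^4+36*x) + (3*x^3+4) = 9*x*(3*x^3+4) + (3*x^3+4).
Both groups share the factor (3*x^3+4).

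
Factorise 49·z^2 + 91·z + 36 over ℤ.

(7·z + 4)·(7·z + 9)

Need a pair with product 49·36 = 1764 and sum 91: that's 63 and 28.
Split the middle term: 49·z^2 + 63·z + 28·z + 36 = 7·z·(7·z + 9) + 4·(7·z + 9).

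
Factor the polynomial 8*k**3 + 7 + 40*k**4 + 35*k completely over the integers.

(5*k + 1)*(8*k**3 + 7)

Group as (40*k**4 + 35*k) + (8*k**3 + 7) = 5*k*(8*k**3 + 7) + (8*k**3 + 7).
Both groups share the factor (8*k**3 + 7).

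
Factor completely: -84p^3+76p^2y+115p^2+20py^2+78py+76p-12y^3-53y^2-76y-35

-(3p-y-1)(4p-4y-7)(7p+3y+5)

Group: 4p(-21p^2-2py-8p+3y^2+8y+5) + (-4y-7)(-21p^2-2py-8p+3y^2+8y+5); both groups contain (-21p^2-2py-8p+3y^2+8y+5), so (4p-4y-7) is a factor with cofactor -21p^2-2py-8p+3y^2+8y+5.
The cofactor groups again: -21p^2-2py-8p+3y^2+8y+5 = -7p(3p-y-1) + (-3y-5)(3p-y-1); both groups contain (3p-y-1), giving -(7p+3y+5)(3p-y-1).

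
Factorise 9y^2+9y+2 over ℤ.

(3y+1)(3y+2)

Need a pair with product 9·2 = 18 and sum 9: that's 3 and 6.
Split the middle term: 9y^2+3y + 6y+2 = 3y(3y+1) + 2(3y+1).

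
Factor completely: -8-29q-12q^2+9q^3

(3q+1)(3q-8)(q+1)

Testing divisors of the constant over divisors of the leading coefficient, q = -1 is a root, so (q+1) divides it; the quotient is 9q^2-21q-8.
The remaining quadratic factors as (3q+1)(3q-8).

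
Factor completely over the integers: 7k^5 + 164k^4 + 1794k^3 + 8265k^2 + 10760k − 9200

By the rational root theorem, k = −4 is a root, so (k + 4) divides it; the quotient is 7k^4 + 136k^3 + 1250k^2 + 3265k − 2300.
Then k = −5 is a root, so (k + 5) divides it; the quotient is 7k^3 + 101k^2 + 745k − 460.
Then k = 4/7 is a root, giving the factor (7k − 4) and quotient k^2 + 15k + 115.
The quadratic k^2 + 15k + 115 has discriminant −235 < 0 and is irreducible over ℤ.

(7k − 4)(k + 4)(k + 5)(k^2 + 15k + 115)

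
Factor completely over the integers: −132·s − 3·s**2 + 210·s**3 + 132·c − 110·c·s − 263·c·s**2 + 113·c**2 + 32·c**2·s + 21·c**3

(3·c + 14·s + 11)·(7·c − 15·s + 12)·(c − s)

Group: 7·c·(3·c**2 + 11·c·s + 11·c − 14·s**2 − 11·s) + (−15·s + 12)·(3·c**2 + 11·c·s + 11·c − 14·s**2 − 11·s); both groups contain (3·c**2 + 11·c·s + 11·c − 14·s**2 − 11·s), so (7·c − 15·s + 12) is a factor with cofactor 3·c**2 + 11·c·s + 11·c − 14·s**2 − 11·s.
The cofactor groups again: 3·c**2 + 11·c·s + 11·c − 14·s**2 − 11·s = 3·c·(c − s) + (14·s + 11)·(c − s); both groups contain (c − s), giving (3·c + 14·s + 11)·(c − s).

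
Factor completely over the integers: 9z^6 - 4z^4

Pull out the common factor z^4, leaving 9z^2 - 4.
Recognize a difference of squares with the parts 3z and 2.

z^4(3z + 2)(3z - 2)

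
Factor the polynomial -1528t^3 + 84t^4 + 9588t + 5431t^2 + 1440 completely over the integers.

By the rational root theorem, t = 12 is a root, so (t - 12) is a factor; dividing leaves 84t^3 - 520t^2 - 809t - 120.
Continuing, t = -1/6 is a root, so (6t + 1) divides it; the quotient is 14t^2 - 89t - 120.
The remaining quadratic factors as (2t - 15)(7t + 8).

(2t - 15)(6t + 1)(7t + 8)(t - 12)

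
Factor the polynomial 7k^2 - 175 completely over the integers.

7(k + 5)(k - 5)

Factor out 7, leaving k^2 - 25, which is a difference of two squares.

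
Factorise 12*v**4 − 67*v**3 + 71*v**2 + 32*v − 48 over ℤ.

Trying the rational-root candidates, v = 4 is a root, so (v − 4) is a factor; dividing leaves 12*v**3 − 19*v**2 − 5*v + 12.
Then v = 4/3 is a root, so (3*v − 4) divides it; the quotient is 4*v**2 − v − 3.
The remaining quadratic factors as (4*v + 3)(v − 1).

(3*v − 4)*(4*v + 3)*(v − 1)*(v − 4)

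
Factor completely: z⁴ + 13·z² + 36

Substitute u = z² to get a quadratic in u, then factor.
z² + 9 is irreducible over ℤ (sum of squares).
z² + 4 is irreducible over ℤ (sum of squares).

(z² + 4)·(z² + 9)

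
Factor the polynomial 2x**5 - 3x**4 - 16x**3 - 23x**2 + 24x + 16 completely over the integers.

(2x + 1)(x - 1)(x - 4)(x**2 + 3x + 4)

Trying the rational-root candidates, x = 1 is a root, so (x - 1) is a factor; dividing leaves 2x**4 - x**3 - 17x**2 - 40x - 16.
Continuing, x = -1/2 is a root, so (2x + 1) is a factor; dividing leaves x**3 - x**2 - 8x - 16.
Then x = 4 is a root, giving the factor (x - 4) and quotient x**2 + 3x + 4.
The quadratic x**2 + 3x + 4 has discriminant -7 < 0 and is irreducible over ℤ.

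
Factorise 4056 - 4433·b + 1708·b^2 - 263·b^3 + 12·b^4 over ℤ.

(3·b - 8)·(4·b - 13)·(b - 13)·(b - 3)

By the rational root theorem, b = 13/4 is a root, so (4·b - 13) divides it; the quotient is 3·b^3 - 56·b^2 + 245·b - 312.
Then b = 8/3 is a root, so (3·b - 8) divides it; the quotient is b^2 - 16·b + 39.
The remaining quadratic factors as (b - 13)(b - 3).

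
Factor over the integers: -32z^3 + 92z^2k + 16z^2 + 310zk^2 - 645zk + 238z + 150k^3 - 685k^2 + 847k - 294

Group: 4z(-8z^2 + 35zk - 10z + 25k^2 - 85k + 42) + (6k - 7)(-8z^2 + 35zk - 10z + 25k^2 - 85k + 42); both groups contain (-8z^2 + 35zk - 10z + 25k^2 - 85k + 42), so (4z + 6k - 7) is a factor with cofactor -8z^2 + 35zk - 10z + 25k^2 - 85k + 42.
The cofactor groups again: -8z^2 + 35zk - 10z + 25k^2 - 85k + 42 = -z(8z + 5k - 14) + (5k - 3)(8z + 5k - 14); both groups contain (8z + 5k - 14), giving -(z - 5k + 3)(8z + 5k - 14).

-(z - 5k + 3)(8z + 5k - 14)(4z + 6k - 7)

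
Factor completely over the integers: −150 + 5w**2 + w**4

Substitute u = w**2 to get a quadratic in u, then factor.
w**2 + 15 is irreducible over ℤ (always positive, so no real roots).
w**2 − 10 is irreducible over ℤ (10 is not a perfect square).

(w**2 + 15)(w**2 − 10)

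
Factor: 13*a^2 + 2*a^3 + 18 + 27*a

(2*a + 3)*(a + 2)*(a + 3)

Testing divisors of the constant over divisors of the leading coefficient, a = -3 is a root, so (a + 3) is a factor; dividing leaves 2*a^2 + 7*a + 6.
The remaining quadratic factors as (2*a + 3)(a + 2).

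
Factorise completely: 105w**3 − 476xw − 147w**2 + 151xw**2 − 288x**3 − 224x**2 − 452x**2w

−(9x − 5w + 7)(8x + 3w)(4x + 7w)

Group: 4x(−72x**2 + 13xw − 56x + 15w**2 − 21w) + 7w(−72x**2 + 13xw − 56x + 15w**2 − 21w); both groups contain (−72x**2 + 13xw − 56x + 15w**2 − 21w), so (4x + 7w) is a factor with cofactor −72x**2 + 13xw − 56x + 15w**2 − 21w.
The cofactor groups again: −72x**2 + 13xw − 56x + 15w**2 − 21w = −8x(9x − 5w + 7) − 3w(9x − 5w + 7); both groups contain (9x − 5w + 7), giving −(8x + 3w)(9x − 5w + 7).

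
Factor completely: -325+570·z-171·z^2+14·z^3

(2·z-13)·(7·z-5)·(z-5)

Among the possible rational roots, z = 13/2 is a root, so (2·z-13) is a factor; dividing leaves 7·z^2-40·z+25.
The remaining quadratic factors as (7·z-5)(z-5).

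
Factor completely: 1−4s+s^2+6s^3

Trying the rational-root candidates, s = −1 is a root, giving the factor (s+1) and quotient 6s^2−5s+1.
The remaining quadratic factors as (2s−1)(3s−1).

(2s−1)(3s−1)(s+1)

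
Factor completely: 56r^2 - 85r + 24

(7r - 8)(8r - 3)

Need a pair with product 56·24 = 1344 and sum -85: that's -21 and -64.
Split the middle term: 56r^2 - 21r - 64r + 24 = 7r(8r - 3) - 8(8r - 3).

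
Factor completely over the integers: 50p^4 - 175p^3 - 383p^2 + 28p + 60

(2p + 3)(5p + 2)(5p - 2)(p - 5)

Testing divisors of the constant over divisors of the leading coefficient, p = -2/5 is a root, so (5p + 2) divides it; the quotient is 10p^3 - 39p^2 - 61p + 30.
Next, p = 2/5 is a root, so (5p - 2) is a factor; dividing leaves 2p^2 - 7p - 15.
The remaining quadratic factors as (p - 5)(2p + 3).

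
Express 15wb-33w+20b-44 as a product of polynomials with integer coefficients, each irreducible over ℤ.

Group as (15wb-33w) + (20b-44) = 3w(5b-11) + 4(5b-11).
Both groups share the factor (5b-11).

(3w+4)(5b-11)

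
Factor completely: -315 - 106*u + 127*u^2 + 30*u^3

Trying the rational-root candidates, u = -7/5 is a root, giving the factor (5*u + 7) and quotient 6*u^2 + 17*u - 45.
The remaining quadratic factors as (2*u + 9)(3*u - 5).

(2*u + 9)*(3*u - 5)*(5*u + 7)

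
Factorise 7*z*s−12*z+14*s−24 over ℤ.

Group as (7*z*s−12*z) + (14*s−24) = z*(7*s−12) + 2*(7*s−12).
Both groups share the factor (7*s−12).

(7*s−12)*(z+2)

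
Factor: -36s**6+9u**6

Factor out 9 first: what remains is -4s**6+u**6.
Recognize a difference of squares with the parts u**3 and 2s**3.

-9(2s**3+u**3)(2s**3-u**3)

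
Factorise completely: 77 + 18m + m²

(m + 11)(m + 7)

Two integers with product 77 and sum 18 are 7 and 11.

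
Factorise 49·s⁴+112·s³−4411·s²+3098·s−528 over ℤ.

Testing divisors of the constant over divisors of the leading coefficient, s = 2/7 is a root, so (7·s−2) divides it; the quotient is 7·s³+18·s²−625·s+264.
Next, s = 3/7 is a root, so (7·s−3) is a factor; dividing leaves s²+3·s−88.
The remaining quadratic factors as (s−8)(s+11).

(7·s−2)·(7·s−3)·(s+11)·(s−8)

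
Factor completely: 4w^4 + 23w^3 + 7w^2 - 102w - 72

(4w + 3)(w + 3)(w + 4)(w - 2)

Among the possible rational roots, w = -3/4 is a root, so (4w + 3) divides it; the quotient is w^3 + 5w^2 - 2w - 24.
Next, w = -4 is a root, so (w + 4) divides it; the quotient is w^2 + w - 6.
The remaining quadratic factors as (w - 2)(w + 3).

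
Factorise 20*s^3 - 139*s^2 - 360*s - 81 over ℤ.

Trying the rational-root candidates, s = -1/4 is a root, so (4*s + 1) is a factor; dividing leaves 5*s^2 - 36*s - 81.
The remaining quadratic factors as (5*s + 9)(s - 9).

(4*s + 1)*(5*s + 9)*(s - 9)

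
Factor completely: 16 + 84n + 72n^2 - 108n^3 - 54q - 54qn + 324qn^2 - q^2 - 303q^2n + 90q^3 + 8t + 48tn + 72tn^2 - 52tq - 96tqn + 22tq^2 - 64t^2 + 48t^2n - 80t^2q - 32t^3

-(4t + 5q - 6n - 2)(4t + 9q - 6n + 8)(2t - 2q + 3n + 1)

Group: 2t(-16t^2 - 56tq + 48tn - 24t - 45q^2 + 84qn - 22q - 36n^2 + 36n + 16) + (-2q + 3n + 1)(-16t^2 - 56tq + 48tn - 24t - 45q^2 + 84qn - 22q - 36n^2 + 36n + 16); both groups contain (-16t^2 - 56tq + 48tn - 24t - 45q^2 + 84qn - 22q - 36n^2 + 36n + 16), so (2t - 2q + 3n + 1) is a factor with cofactor -16t^2 - 56tq + 48tn - 24t - 45q^2 + 84qn - 22q - 36n^2 + 36n + 16.
The cofactor groups again: -16t^2 - 56tq + 48tn - 24t - 45q^2 + 84qn - 22q - 36n^2 + 36n + 16 = -4t(4t + 5q - 6n - 2) + (-9q + 6n - 8)(4t + 5q - 6n - 2); both groups contain (4t + 5q - 6n - 2), giving -(4t + 9q - 6n + 8)(4t + 5q - 6n - 2).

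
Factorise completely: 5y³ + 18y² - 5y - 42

Among the possible rational roots, y = 7/5 is a root, so (5y - 7) divides it; the quotient is y² + 5y + 6.
The remaining quadratic factors as (y + 3)(y + 2).

(5y - 7)(y + 2)(y + 3)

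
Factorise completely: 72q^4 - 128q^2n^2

8q^2(3q - 4n)(3q + 4n)

Pull out the common factor 8q^2; 9q^2 - 16n^2 is a difference of squares.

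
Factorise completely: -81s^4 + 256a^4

Difference of squares twice: with A = 4a and B = 3s, A⁴ − B⁴ = (A² − B²)(A² + B²), and A² − B² factors again.

(4a + 3s)(4a - 3s)(16a^2 + 9s^2)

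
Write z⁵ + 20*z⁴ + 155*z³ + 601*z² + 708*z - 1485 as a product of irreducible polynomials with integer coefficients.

(z + 5)*(z + 9)*(z - 1)*(z² + 7*z + 33)

Testing divisors of the constant over divisors of the leading coefficient, z = 1 is a root, so (z - 1) divides it; the quotient is z⁴ + 21*z³ + 176*z² + 777*z + 1485.
Then z = -9 is a root, giving the factor (z + 9) and quotient z³ + 12*z² + 68*z + 165.
Continuing, z = -5 is a root, giving the factor (z + 5) and quotient z² + 7*z + 33.
The quadratic z² + 7*z + 33 has discriminant -83 < 0 and is irreducible over ℤ.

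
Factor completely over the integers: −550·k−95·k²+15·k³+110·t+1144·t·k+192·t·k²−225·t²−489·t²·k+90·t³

Group: t·(90·t²−39·t·k−225·t−3·k²+19·k+110) − 5·k·(90·t²−39·t·k−225·t−3·k²+19·k+110); both groups contain (90·t²−39·t·k−225·t−3·k²+19·k+110), so (t−5·k) is a factor with cofactor 90·t²−39·t·k−225·t−3·k²+19·k+110.
The cofactor groups again: 90·t²−39·t·k−225·t−3·k²+19·k+110 = 15·t·(6·t−3·k−11) + (k−10)·(6·t−3·k−11); both groups contain (6·t−3·k−11), giving (15·t+k−10)·(6·t−3·k−11).

(6·t−3·k−11)·(t−5·k)·(15·t+k−10)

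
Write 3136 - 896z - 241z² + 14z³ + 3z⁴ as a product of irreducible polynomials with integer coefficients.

Among the possible rational roots, z = 7/3 is a root, giving the factor (3z - 7) and quotient z³ + 7z² - 64z - 448.
Then z = -7 is a root, giving the factor (z + 7) and quotient z² - 64.
The remaining quadratic factors as (z + 8)(z - 8).

(3z - 7)(z + 7)(z + 8)(z - 8)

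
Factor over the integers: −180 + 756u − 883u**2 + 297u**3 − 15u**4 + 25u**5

By the rational root theorem, u = 6/5 is a root, so (5u − 6) is a factor; dividing leaves 5u**4 + 3u**3 + 63u**2 − 101u + 30.
Next, u = 2/5 is a root, giving the factor (5u − 2) and quotient u**3 + u**2 + 13u − 15.
Next, u = 1 is a root, so (u − 1) divides it; the quotient is u**2 + 2u + 15.
The quadratic u**2 + 2u + 15 has discriminant −56 < 0 and is irreducible over ℤ.

(5u − 2)(5u − 6)(u − 1)(u**2 + 2u + 15)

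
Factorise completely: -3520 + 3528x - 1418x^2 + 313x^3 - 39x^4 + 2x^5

(2x - 5)(x - 4)(x - 8)(x^2 - 5x + 22)

Trying the rational-root candidates, x = 8 is a root, so (x - 8) divides it; the quotient is 2x^4 - 23x^3 + 129x^2 - 386x + 440.
Continuing, x = 4 is a root, so (x - 4) is a factor; dividing leaves 2x^3 - 15x^2 + 69x - 110.
Continuing, x = 5/2 is a root, giving the factor (2x - 5) and quotient x^2 - 5x + 22.
The quadratic x^2 - 5x + 22 has discriminant -63 < 0 and is irreducible over ℤ.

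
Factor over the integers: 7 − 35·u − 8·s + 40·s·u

(5·u − 1)·(8·s − 7)

Group as (40·s·u − 8·s) + (−35·u + 7) = 8·s·(5·u − 1) − 7·(5·u − 1).
Both groups share the factor (5·u − 1).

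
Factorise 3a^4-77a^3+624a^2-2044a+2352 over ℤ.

Trying the rational-root candidates, a = 14 is a root, so (a-14) is a factor; dividing leaves 3a^3-35a^2+134a-168.
Continuing, a = 3 is a root, so (a-3) is a factor; dividing leaves 3a^2-26a+56.
The remaining quadratic factors as (a-4)(3a-14).

(3a-14)(a-14)(a-3)(a-4)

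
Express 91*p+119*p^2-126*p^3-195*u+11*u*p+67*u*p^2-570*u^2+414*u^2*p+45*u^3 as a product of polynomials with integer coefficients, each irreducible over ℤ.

Group: 3*u*(15*u^2+128*u*p-195*u-63*p^2+91*p) + (2*p+1)*(15*u^2+128*u*p-195*u-63*p^2+91*p); both groups contain (15*u^2+128*u*p-195*u-63*p^2+91*p), so (3*u+2*p+1) is a factor with cofactor 15*u^2+128*u*p-195*u-63*p^2+91*p.
The cofactor groups again: 15*u^2+128*u*p-195*u-63*p^2+91*p = 15*u*(u+9*p-13) - 7*p*(u+9*p-13); both groups contain (u+9*p-13), giving (15*u-7*p)*(u+9*p-13).

(15*u-7*p)*(3*u+2*p+1)*(u+9*p-13)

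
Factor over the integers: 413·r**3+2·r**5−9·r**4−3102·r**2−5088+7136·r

Among the possible rational roots, r = 4 is a root, so (r−4) divides it; the quotient is 2·r**4−r**3+409·r**2−1466·r+1272.
Then r = 2 is a root, so (r−2) is a factor; dividing leaves 2·r**3+3·r**2+415·r−636.
Then r = 3/2 is a root, so (2·r−3) divides it; the quotient is r**2+3·r+212.
The quadratic r**2+3·r+212 has discriminant −839 < 0 and is irreducible over ℤ.

(2·r−3)·(r−2)·(r−4)·(r**2+3·r+212)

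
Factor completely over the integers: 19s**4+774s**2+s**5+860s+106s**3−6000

(s+15)(s+4)(s−2)(s**2+2s+50)

Testing divisors of the constant over divisors of the leading coefficient, s = −4 is a root, so (s+4) divides it; the quotient is s**4+15s**3+46s**2+590s−1500.
Next, s = 2 is a root, so (s−2) is a factor; dividing leaves s**3+17s**2+80s+750.
Then s = −15 is a root, giving the factor (s+15) and quotient s**2+2s+50.
The quadratic s**2+2s+50 has discriminant −196 < 0 and is irreducible over ℤ.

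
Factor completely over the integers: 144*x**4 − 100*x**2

4*x**2*(6*x + 5)*(6*x − 5)

Pull out the common factor 4*x**2; 36*x**2 − 25 is a difference of squares.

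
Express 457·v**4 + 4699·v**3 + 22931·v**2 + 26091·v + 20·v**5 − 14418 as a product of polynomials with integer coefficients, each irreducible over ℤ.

(4·v + 9)·(5·v − 2)·(v + 9)·(v**2 + 12·v + 89)

By the rational root theorem, v = −9 is a root, so (v + 9) is a factor; dividing leaves 20·v**4 + 277·v**3 + 2206·v**2 + 3077·v − 1602.
Next, v = 2/5 is a root, giving the factor (5·v − 2) and quotient 4·v**3 + 57·v**2 + 464·v + 801.
Continuing, v = −9/4 is a root, so (4·v + 9) divides it; the quotient is v**2 + 12·v + 89.
The quadratic v**2 + 12·v + 89 has discriminant −212 < 0 and is irreducible over ℤ.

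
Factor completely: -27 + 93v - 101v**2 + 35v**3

Trying the rational-root candidates, v = 1 is a root, so (v - 1) is a factor; dividing leaves 35v**2 - 66v + 27.
The remaining quadratic factors as (5v - 3)(7v - 9).

(5v - 3)(7v - 9)(v - 1)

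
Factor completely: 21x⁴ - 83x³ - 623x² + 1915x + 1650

(3x - 11)(7x + 5)(x + 5)(x - 6)

Testing divisors of the constant over divisors of the leading coefficient, x = 11/3 is a root, so (3x - 11) is a factor; dividing leaves 7x³ - 2x² - 215x - 150.
Next, x = -5 is a root, so (x + 5) is a factor; dividing leaves 7x² - 37x - 30.
The remaining quadratic factors as (x - 6)(7x + 5).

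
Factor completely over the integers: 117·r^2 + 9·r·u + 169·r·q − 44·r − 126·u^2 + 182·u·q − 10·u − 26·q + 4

(9·r − 9·u + 13·q − 2)·(13·r + 14·u − 2)

Group: 9·r·(13·r + 14·u − 2) + (−9·u + 13·q − 2)·(13·r + 14·u − 2); both groups contain (13·r + 14·u − 2).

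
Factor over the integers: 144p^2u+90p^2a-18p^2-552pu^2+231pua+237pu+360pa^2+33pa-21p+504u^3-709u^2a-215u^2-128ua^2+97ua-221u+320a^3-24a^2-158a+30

Group: 3p(48pu+30pa-6p-72u^2+19ua-31u+40a^2-33a+5) + (-7u+8a+6)(48pu+30pa-6p-72u^2+19ua-31u+40a^2-33a+5); both groups contain (48pu+30pa-6p-72u^2+19ua-31u+40a^2-33a+5), so (3p-7u+8a+6) is a factor with cofactor 48pu+30pa-6p-72u^2+19ua-31u+40a^2-33a+5.
The cofactor groups again: 48pu+30pa-6p-72u^2+19ua-31u+40a^2-33a+5 = 6p(8u+5a-1) + (-9u+8a-5)(8u+5a-1); both groups contain (8u+5a-1), giving (6p-9u+8a-5)(8u+5a-1).

(8u+5a-1)(3p-7u+8a+6)(6p-9u+8a-5)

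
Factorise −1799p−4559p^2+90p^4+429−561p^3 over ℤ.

(3p+13)(5p+3)(6p−1)(p−11)

By the rational root theorem, p = 1/6 is a root, so (6p−1) divides it; the quotient is 15p^3−91p^2−775p−429.
Continuing, p = −13/3 is a root, so (3p+13) divides it; the quotient is 5p^2−52p−33.
The remaining quadratic factors as (p−11)(5p+3).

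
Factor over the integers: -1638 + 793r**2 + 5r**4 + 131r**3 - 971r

(5r - 9)(r + 1)(r + 13)(r + 14)

Testing divisors of the constant over divisors of the leading coefficient, r = -14 is a root, giving the factor (r + 14) and quotient 5r**3 + 61r**2 - 61r - 117.
Then r = -13 is a root, giving the factor (r + 13) and quotient 5r**2 - 4r - 9.
The remaining quadratic factors as (r + 1)(5r - 9).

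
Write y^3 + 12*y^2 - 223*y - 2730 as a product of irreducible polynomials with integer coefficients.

Trying the rational-root candidates, y = -14 is a root, so (y + 14) is a factor; dividing leaves y^2 - 2*y - 195.
The remaining quadratic factors as (y + 13)(y - 15).

(y + 13)*(y + 14)*(y - 15)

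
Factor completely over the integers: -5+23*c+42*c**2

(6*c-1)*(7*c+5)

Need a pair with product 42·(-5) = -210 and sum 23: that's -7 and 30.
Split the middle term: 42*c**2-7*c + 30*c-5 = 7*c*(6*c-1) + 5*(6*c-1).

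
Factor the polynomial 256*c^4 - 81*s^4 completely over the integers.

(4*c + 3*s)*(4*c - 3*s)*(16*c^2 + 9*s^2)

Difference of squares twice: with A = 4*c and B = 3*s, A⁴ − B⁴ = (A² − B²)(A² + B²), and A² − B² factors again.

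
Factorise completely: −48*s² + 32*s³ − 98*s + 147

Among the possible rational roots, s = −7/4 is a root, so (4*s + 7) is a factor; dividing leaves 8*s² − 26*s + 21.
The remaining quadratic factors as (2*s − 3)(4*s − 7).

(2*s − 3)*(4*s + 7)*(4*s − 7)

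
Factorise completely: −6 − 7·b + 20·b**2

(4·b − 3)·(5·b + 2)

Need a pair with product 20·(−6) = −120 and sum −7: that's 8 and −15.
Split the middle term: 20·b**2 + 8·b − 15·b − 6 = 4·b·(5·b + 2) − 3·(5·b + 2).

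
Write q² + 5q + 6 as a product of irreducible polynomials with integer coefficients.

Two integers with product 6 and sum 5 are 3 and 2.

(q + 2)(q + 3)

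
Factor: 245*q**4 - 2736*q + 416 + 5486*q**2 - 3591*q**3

Testing divisors of the constant over divisors of the leading coefficient, q = 4/7 is a root, giving the factor (7*q - 4) and quotient 35*q**3 - 493*q**2 + 502*q - 104.
Then q = 4/5 is a root, so (5*q - 4) is a factor; dividing leaves 7*q**2 - 93*q + 26.
The remaining quadratic factors as (q - 13)(7*q - 2).

(5*q - 4)*(7*q - 2)*(7*q - 4)*(q - 13)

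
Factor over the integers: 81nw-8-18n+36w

Group as (81nw-18n) + (36w-8) = 9n(9w-2) + 4(9w-2).
Both groups share the factor (9w-2).

(9n+4)(9w-2)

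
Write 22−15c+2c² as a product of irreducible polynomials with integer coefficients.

(2c−11)(c−2)

Need a pair with product 2·22 = 44 and sum −15: that's −4 and −11.
Split the middle term: 2c²−4c − 11c+22 = 2c(c−2) − 11(c−2).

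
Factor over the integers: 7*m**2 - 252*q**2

7*(m + 6*q)*(m - 6*q)

Factor out 7, leaving m**2 - 36*q**2, which is a difference of two squares.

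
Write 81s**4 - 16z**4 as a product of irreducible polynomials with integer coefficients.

(3s + 2z)(3s - 2z)(9s**2 + 4z**2)

(3s)⁴ − (2z)⁴ = ((3s)² − (2z)²)((3s)² + (2z)²); the first factor splits again, the second (9s**2 + 4z**2) is irreducible.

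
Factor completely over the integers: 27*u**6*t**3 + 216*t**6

27*t**3*(u**2 + 2*t)*(u**4 - 2*u**2*t + 4*t**2)

Factor out 27*t**3 first: what remains is u**6 + 8*t**3.
Recognize a sum of cubes with the parts u**2 and 2*t.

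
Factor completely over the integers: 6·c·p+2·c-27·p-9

(2·c-9)·(3·p+1)

Group as (6·c·p+2·c) + (-27·p-9) = 2·c·(3·p+1) - 9·(3·p+1).
Both groups share the factor (3·p+1).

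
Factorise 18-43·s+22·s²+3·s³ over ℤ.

Trying the rational-root candidates, s = -9 is a root, so (s+9) is a factor; dividing leaves 3·s²-5·s+2.
The remaining quadratic factors as (3·s-2)(s-1).

(3·s-2)·(s+9)·(s-1)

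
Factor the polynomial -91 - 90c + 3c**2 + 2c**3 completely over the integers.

(2c - 13)(c + 1)(c + 7)

Testing divisors of the constant over divisors of the leading coefficient, c = 13/2 is a root, so (2c - 13) is a factor; dividing leaves c**2 + 8c + 7.
The remaining quadratic factors as (c + 1)(c + 7).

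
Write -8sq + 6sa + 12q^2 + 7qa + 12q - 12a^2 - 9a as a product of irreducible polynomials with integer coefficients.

Group: -2s(4q - 3a) + (3q + 4a + 3)(4q - 3a); both groups contain (4q - 3a).

-(4q - 3a)(2s - 3q - 4a - 3)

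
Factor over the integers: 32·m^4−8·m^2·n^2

Factor out 8·m^2, leaving 4·m^2−n^2, which is a difference of two squares.

8·m^2·(2·m+n)·(2·m−n)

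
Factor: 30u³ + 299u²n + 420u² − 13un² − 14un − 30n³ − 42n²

(3u − n)(u + 10n + 14)(10u + 3n)

Group: u(30u² − un − 3n²) + (10n + 14)(30u² − un − 3n²); both groups contain (30u² − un − 3n²), so (u + 10n + 14) is a factor with cofactor 30u² − un − 3n².
The cofactor groups again: 30u² − un − 3n² = 10u(3u − n) + 3n(3u − n); both groups contain (3u − n), giving (10u + 3n)(3u − n).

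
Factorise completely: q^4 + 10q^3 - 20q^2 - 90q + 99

(q + 11)(q + 3)(q - 1)(q - 3)

Among the possible rational roots, q = -11 is a root, giving the factor (q + 11) and quotient q^3 - q^2 - 9q + 9.
Next, q = 1 is a root, giving the factor (q - 1) and quotient q^2 - 9.
The remaining quadratic factors as (q - 3)(q + 3).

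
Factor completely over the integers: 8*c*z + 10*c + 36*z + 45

(2*c + 9)*(4*z + 5)

Group as (8*c*z + 10*c) + (36*z + 45) = 2*c*(4*z + 5) + 9*(4*z + 5).
Both groups share the factor (4*z + 5).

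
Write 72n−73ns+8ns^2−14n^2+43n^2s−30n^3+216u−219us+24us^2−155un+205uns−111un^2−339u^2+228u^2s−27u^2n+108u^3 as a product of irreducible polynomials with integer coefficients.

Group: 4u(27u^2+27un+3us−24u+6n^2+ns−8n) + (−5n+8s−9)(27u^2+27un+3us−24u+6n^2+ns−8n); both groups contain (27u^2+27un+3us−24u+6n^2+ns−8n), so (4u−5n+8s−9) is a factor with cofactor 27u^2+27un+3us−24u+6n^2+ns−8n.
The cofactor groups again: 27u^2+27un+3us−24u+6n^2+ns−8n = 9u(3u+n) + (6n+s−8)(3u+n); both groups contain (3u+n), giving (9u+6n+s−8)(3u+n).

(4u−5n+8s−9)(9u+6n+s−8)(3u+n)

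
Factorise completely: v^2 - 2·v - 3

(v + 1)·(v - 3)

Two integers with product -3 and sum -2 are -3 and 1.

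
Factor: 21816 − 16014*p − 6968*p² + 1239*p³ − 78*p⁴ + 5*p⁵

(5*p + 12)*(p − 1)*(p − 9)*(p² − 8*p + 202)

Among the possible rational roots, p = −12/5 is a root, so (5*p + 12) is a factor; dividing leaves p⁴ − 18*p³ + 291*p² − 2092*p + 1818.
Then p = 9 is a root, so (p − 9) is a factor; dividing leaves p³ − 9*p² + 210*p − 202.
Continuing, p = 1 is a root, giving the factor (p − 1) and quotient p² − 8*p + 202.
The quadratic p² − 8*p + 202 has discriminant −744 < 0 and is irreducible over ℤ.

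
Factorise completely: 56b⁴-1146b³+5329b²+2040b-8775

Testing divisors of the constant over divisors of the leading coefficient, b = -9/7 is a root, so (7b+9) divides it; the quotient is 8b³-174b²+985b-975.
Then b = 15/2 is a root, so (2b-15) is a factor; dividing leaves 4b²-57b+65.
The remaining quadratic factors as (4b-5)(b-13).

(2b-15)(4b-5)(7b+9)(b-13)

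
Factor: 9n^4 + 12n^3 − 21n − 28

Group as (9n^4 − 21n) + (12n^3 − 28) = 3n(3n^3 − 7) + 4(3n^3 − 7).
Both groups share the factor (3n^3 − 7).

(3n + 4)(3n^3 − 7)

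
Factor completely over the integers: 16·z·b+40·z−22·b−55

(2·b+5)·(8·z−11)

Group as (16·z·b+40·z) + (−22·b−55) = 8·z·(2·b+5) − 11·(2·b+5).
Both groups share the factor (2·b+5).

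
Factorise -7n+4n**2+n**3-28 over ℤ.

(n+4)(n**2-7)

Group as (n**3-7n) + (4n**2-28) = n(n**2-7) + 4(n**2-7).
Both groups share the factor (n**2-7).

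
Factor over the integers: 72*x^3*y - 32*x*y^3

8*x*y*(3*x + 2*y)*(3*x - 2*y)

Every term has a factor of 8*x*y. Then 9*x^2 - 4*y^2 = (3*x)² − (2*y)².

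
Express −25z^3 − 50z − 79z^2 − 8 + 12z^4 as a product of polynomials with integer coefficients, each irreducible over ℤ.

By the rational root theorem, z = −2/3 is a root, giving the factor (3z + 2) and quotient 4z^3 − 11z^2 − 19z − 4.
Continuing, z = −1 is a root, so (z + 1) is a factor; dividing leaves 4z^2 − 15z − 4.
The remaining quadratic factors as (4z + 1)(z − 4).

(3z + 2)(4z + 1)(z + 1)(z − 4)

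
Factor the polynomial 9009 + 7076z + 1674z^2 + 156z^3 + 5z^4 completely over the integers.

(5z + 11)(z + 13)(z + 7)(z + 9)

Testing divisors of the constant over divisors of the leading coefficient, z = -7 is a root, giving the factor (z + 7) and quotient 5z^3 + 121z^2 + 827z + 1287.
Continuing, z = -13 is a root, so (z + 13) is a factor; dividing leaves 5z^2 + 56z + 99.
The remaining quadratic factors as (5z + 11)(z + 9).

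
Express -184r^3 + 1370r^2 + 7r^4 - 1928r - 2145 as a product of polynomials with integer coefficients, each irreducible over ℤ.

Among the possible rational roots, r = 13 is a root, giving the factor (r - 13) and quotient 7r^3 - 93r^2 + 161r + 165.
Next, r = -5/7 is a root, so (7r + 5) divides it; the quotient is r^2 - 14r + 33.
The remaining quadratic factors as (r - 11)(r - 3).

(7r + 5)(r - 11)(r - 13)(r - 3)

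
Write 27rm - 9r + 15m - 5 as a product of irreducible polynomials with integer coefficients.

Group as (27rm - 9r) + (15m - 5) = 9r(3m - 1) + 5(3m - 1).
Both groups share the factor (3m - 1).

(3m - 1)(9r + 5)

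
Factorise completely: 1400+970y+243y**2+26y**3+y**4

(y+10)(y+4)(y+5)(y+7)

By the rational root theorem, y = -5 is a root, so (y+5) is a factor; dividing leaves y**3+21y**2+138y+280.
Continuing, y = -7 is a root, so (y+7) divides it; the quotient is y**2+14y+40.
The remaining quadratic factors as (y+4)(y+10).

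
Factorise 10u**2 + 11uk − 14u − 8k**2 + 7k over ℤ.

Group: 5u(2u − k) + (8k − 7)(2u − k); both groups contain (2u − k).

(2u − k)(5u + 8k − 7)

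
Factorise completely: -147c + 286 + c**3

(c + 13)(c - 11)(c - 2)

By the rational root theorem, c = -13 is a root, so (c + 13) divides it; the quotient is c**2 - 13c + 22.
The remaining quadratic factors as (c - 11)(c - 2).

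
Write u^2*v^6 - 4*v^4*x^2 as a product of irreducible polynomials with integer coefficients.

v^4*(u*v + 2*x)*(u*v - 2*x)

Pull out the common factor v^4, leaving u^2*v^2 - 4*x^2.
Recognize a difference of squares with the parts u*v and 2*x.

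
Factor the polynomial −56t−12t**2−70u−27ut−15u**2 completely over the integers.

−(3u+3t+14)(5u+4t)

Group: −5u(3u+3t+14) − 4t(3u+3t+14); both groups contain (3u+3t+14).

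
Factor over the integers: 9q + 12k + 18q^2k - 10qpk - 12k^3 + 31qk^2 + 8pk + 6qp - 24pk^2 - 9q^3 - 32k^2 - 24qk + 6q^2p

Group: q(-9q^2 + 6qp - 9qk + 9q + 8pk + 4k^2 + 12k) + (-3k + 1)(-9q^2 + 6qp - 9qk + 9q + 8pk + 4k^2 + 12k); both groups contain (-9q^2 + 6qp - 9qk + 9q + 8pk + 4k^2 + 12k), so (q - 3k + 1) is a factor with cofactor -9q^2 + 6qp - 9qk + 9q + 8pk + 4k^2 + 12k.
The cofactor groups again: -9q^2 + 6qp - 9qk + 9q + 8pk + 4k^2 + 12k = -3q(3q + 4k) + (2p + k + 3)(3q + 4k); both groups contain (3q + 4k), giving -(3q - 2p - k - 3)(3q + 4k).

-(q - 3k + 1)(3q - 2p - k - 3)(3q + 4k)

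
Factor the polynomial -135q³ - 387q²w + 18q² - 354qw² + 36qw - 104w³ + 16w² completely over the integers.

Group: 3q(-45q² - 99qw + 6q - 52w² + 8w) + 2w(-45q² - 99qw + 6q - 52w² + 8w); both groups contain (-45q² - 99qw + 6q - 52w² + 8w), so (3q + 2w) is a factor with cofactor -45q² - 99qw + 6q - 52w² + 8w.
The cofactor groups again: -45q² - 99qw + 6q - 52w² + 8w = -15q(3q + 4w) + (-13w + 2)(3q + 4w); both groups contain (3q + 4w), giving -(15q + 13w - 2)(3q + 4w).

-(15q + 13w - 2)(3q + 2w)(3q + 4w)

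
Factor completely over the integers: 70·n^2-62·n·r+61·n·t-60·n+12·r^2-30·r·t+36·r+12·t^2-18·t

Group: 7·n·(10·n-6·r+3·t) + (-2·r+4·t-6)·(10·n-6·r+3·t); both groups contain (10·n-6·r+3·t).

(10·n-6·r+3·t)·(7·n-2·r+4·t-6)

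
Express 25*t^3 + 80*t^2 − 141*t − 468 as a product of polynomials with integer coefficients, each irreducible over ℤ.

(5*t + 13)*(5*t − 12)*(t + 3)

By the rational root theorem, t = −3 is a root, giving the factor (t + 3) and quotient 25*t^2 + 5*t − 156.
The remaining quadratic factors as (5*t − 12)(5*t + 13).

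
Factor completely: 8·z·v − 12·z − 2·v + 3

Group as (8·z·v − 12·z) + (−2·v + 3) = 4·z·(2·v − 3) − (2·v − 3).
Both groups share the factor (2·v − 3).

(2·v − 3)·(4·z − 1)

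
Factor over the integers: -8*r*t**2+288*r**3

Pull out the common factor 8*r; 36*r**2-t**2 is a difference of squares.

8*r*(6*r+t)*(6*r-t)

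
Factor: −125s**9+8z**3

(2z−5s**3)(4z**2+10zs**3+25s**6)

Recognize a difference of cubes with the parts 2z and 5s**3.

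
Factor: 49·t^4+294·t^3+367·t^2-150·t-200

Testing divisors of the constant over divisors of the leading coefficient, t = 5/7 is a root, giving the factor (7·t-5) and quotient 7·t^3+47·t^2+86·t+40.
Next, t = -2 is a root, giving the factor (t+2) and quotient 7·t^2+33·t+20.
The remaining quadratic factors as (t+4)(7·t+5).

(7·t+5)·(7·t-5)·(t+2)·(t+4)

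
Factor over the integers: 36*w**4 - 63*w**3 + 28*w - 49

(4*w - 7)*(9*w**3 + 7)

Group as (36*w**4 + 28*w) + (-63*w**3 - 49) = 4*w*(9*w**3 + 7) - 7*(9*w**3 + 7).
Both groups share the factor (9*w**3 + 7).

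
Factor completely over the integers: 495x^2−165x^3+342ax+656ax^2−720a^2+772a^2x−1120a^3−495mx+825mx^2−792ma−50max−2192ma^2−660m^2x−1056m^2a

−(11m+10a−11x)(12m+14a−3x+9)(8a+5x)

Group: 12m(−88ma−55mx−80a^2+38ax+55x^2) + (14a−3x+9)(−88ma−55mx−80a^2+38ax+55x^2); both groups contain (−88ma−55mx−80a^2+38ax+55x^2), so (12m+14a−3x+9) is a factor with cofactor −88ma−55mx−80a^2+38ax+55x^2.
The cofactor groups again: −88ma−55mx−80a^2+38ax+55x^2 = −11m(8a+5x) + (−10a+11x)(8a+5x); both groups contain (8a+5x), giving −(11m+10a−11x)(8a+5x).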